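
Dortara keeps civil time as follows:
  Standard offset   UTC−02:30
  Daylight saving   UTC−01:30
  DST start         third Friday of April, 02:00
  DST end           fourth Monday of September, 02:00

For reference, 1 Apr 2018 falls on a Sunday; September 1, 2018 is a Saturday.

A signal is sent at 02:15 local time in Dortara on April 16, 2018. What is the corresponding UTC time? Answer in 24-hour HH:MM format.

04:45

1 April 2018 is a Sunday, so the first Friday is April 6 and the third is April 20.
1 September 2018 is a Saturday, so the first Monday is September 3 and the fourth is September 24.
Daylight saving runs 20 April – 24 September; April 16, 2018 is outside that window, so Dortara is on standard time at UTC−02:30.
02:15 local + 2h30m = 04:45 UTC.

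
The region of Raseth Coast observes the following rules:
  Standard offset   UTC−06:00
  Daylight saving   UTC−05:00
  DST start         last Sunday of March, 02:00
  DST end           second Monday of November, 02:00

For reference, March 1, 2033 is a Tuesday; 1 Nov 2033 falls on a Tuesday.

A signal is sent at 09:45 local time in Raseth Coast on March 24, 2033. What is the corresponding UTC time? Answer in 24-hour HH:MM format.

1 March 2033 is a Tuesday, so Sundays fall on 6, 13, 20, 27; the last is March 27.
1 November 2033 is a Tuesday, so the first Monday is November 7 and the second is November 14.
Daylight saving runs 27 March – 14 November; March 24, 2033 is outside that window, so Raseth Coast is on standard time at UTC−06:00.
09:45 local + 6h = 15:45 UTC.

15:45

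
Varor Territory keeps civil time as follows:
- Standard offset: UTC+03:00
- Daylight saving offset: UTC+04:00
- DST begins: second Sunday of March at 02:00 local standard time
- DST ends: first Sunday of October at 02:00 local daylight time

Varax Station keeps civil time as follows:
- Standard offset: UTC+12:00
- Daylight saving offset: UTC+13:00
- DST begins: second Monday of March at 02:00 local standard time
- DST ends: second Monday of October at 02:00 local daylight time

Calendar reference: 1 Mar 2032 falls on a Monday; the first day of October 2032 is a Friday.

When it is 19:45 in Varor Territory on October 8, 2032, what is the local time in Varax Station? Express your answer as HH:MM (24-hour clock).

1 March 2032 is a Monday, so the first Sunday is March 7 and the second is March 14.
1 October 2032 is a Friday, so the first Sunday is October 3.
Daylight saving runs 14 March – 3 October; October 8, 2032 is outside that window, so Varor Territory is on standard time at UTC+03:00.
19:45 Varor Territory − 3h = 16:45 UTC.
1 March 2032 is a Monday, so the first Monday is March 1 and the second is March 8.
1 October 2032 is a Friday, so the first Monday is October 4 and the second is October 11.
At the standard offset (UTC+12:00), 16:45 UTC + 12h = 04:45 Varax Station standard time (rolling into the next day, 9 October 2032).
The standard-time date in Varax Station, October 9, 2032, falls between 8 March and 11 October, so daylight saving is in effect and Varax Station is at UTC+13:00.
16:45 UTC + 13h = 05:45 Varax Station (rolling into the next day, 9 October 2032).

05:45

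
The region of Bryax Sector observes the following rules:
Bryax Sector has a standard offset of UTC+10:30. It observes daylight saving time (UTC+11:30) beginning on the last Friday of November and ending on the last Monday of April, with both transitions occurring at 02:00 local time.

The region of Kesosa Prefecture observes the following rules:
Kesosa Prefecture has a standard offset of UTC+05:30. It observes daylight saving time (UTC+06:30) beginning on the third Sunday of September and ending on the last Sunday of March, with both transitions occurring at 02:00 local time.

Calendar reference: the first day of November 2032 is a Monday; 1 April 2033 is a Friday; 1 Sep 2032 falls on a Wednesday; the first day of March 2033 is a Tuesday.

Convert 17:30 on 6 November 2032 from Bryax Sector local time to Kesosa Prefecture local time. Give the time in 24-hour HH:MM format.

13:30

1 November 2032 is a Monday, so Fridays fall on 5, 12, 19, 26; the last is November 26.
1 April 2033 is a Friday, so Mondays fall on 4, 11, 18, 25; the last is April 25.
6 November 2032 does not fall between 26 November 2032 and 25 April 2033, so daylight saving is not in effect and Bryax Sector is at UTC+10:30.
17:30 Bryax Sector − 10h30m = 07:00 UTC.
1 September 2032 is a Wednesday, so the first Sunday is September 5 and the third is September 19.
1 March 2033 is a Tuesday, so Sundays fall on 6, 13, 20, 27; the last is March 27.
At the standard offset (UTC+05:30), 07:00 UTC + 5h30m = 12:30 Kesosa Prefecture standard time.
The standard-time date in Kesosa Prefecture, 6 November 2032, falls between 19 September 2032 and 27 March 2033, so daylight saving is in effect and Kesosa Prefecture is at UTC+06:30.
07:00 UTC + 6h30m = 13:30 Kesosa Prefecture.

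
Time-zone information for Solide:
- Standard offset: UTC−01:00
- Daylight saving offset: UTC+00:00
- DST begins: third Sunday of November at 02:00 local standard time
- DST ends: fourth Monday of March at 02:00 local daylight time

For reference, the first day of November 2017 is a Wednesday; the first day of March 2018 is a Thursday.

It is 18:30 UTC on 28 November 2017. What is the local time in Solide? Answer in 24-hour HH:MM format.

1 November 2017 is a Wednesday, so the first Sunday is November 5 and the third is November 19.
1 March 2018 is a Thursday, so the first Monday is March 5 and the fourth is March 26.
At the standard offset (UTC−01:00), 18:30 UTC − 1h = 17:30 Solide standard time.
The standard-time date in Solide, 28 November 2017, falls between 19 November 2017 and 26 March 2018, so daylight saving is in effect and Solide is at UTC+00:00.
18:30 UTC + 0h = 18:30 local.

18:30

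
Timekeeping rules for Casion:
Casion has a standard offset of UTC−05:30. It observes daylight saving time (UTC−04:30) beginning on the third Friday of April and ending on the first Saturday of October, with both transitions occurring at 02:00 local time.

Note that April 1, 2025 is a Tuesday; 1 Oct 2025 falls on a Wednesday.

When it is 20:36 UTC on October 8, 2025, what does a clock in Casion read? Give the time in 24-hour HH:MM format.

15:06

1 April 2025 is a Tuesday, so the first Friday is April 4 and the third is April 18.
1 October 2025 is a Wednesday, so the first Saturday is October 4.
At the standard offset (UTC−05:30), 20:36 UTC − 5h30m = 15:06 Casion standard time.
Daylight saving runs 18 April – 4 October; the standard-time date in Casion, October 8, 2025, is outside that window, so Casion is on standard time at UTC−05:30.
20:36 UTC − 5h30m = 15:06 local.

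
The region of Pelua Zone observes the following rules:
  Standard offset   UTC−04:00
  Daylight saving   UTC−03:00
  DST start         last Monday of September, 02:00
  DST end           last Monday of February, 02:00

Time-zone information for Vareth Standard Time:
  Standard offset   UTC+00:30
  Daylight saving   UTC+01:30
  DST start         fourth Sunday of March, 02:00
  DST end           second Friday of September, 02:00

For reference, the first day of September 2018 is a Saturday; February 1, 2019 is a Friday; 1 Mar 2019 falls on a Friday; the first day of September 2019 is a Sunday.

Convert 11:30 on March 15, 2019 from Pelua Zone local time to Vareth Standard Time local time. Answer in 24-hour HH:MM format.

16:00

1 September 2018 is a Saturday, so Mondays fall on 3, 10, 17, 24; the last is September 24.
1 February 2019 is a Friday, so Mondays fall on 4, 11, 18, 25; the last is February 25.
March 15, 2019 does not fall between 24 September 2018 and 25 February 2019, so daylight saving is not in effect and Pelua Zone is at UTC−04:00.
11:30 Pelua Zone + 4h = 15:30 UTC.
1 March 2019 is a Friday, so the first Sunday is March 3 and the fourth is March 24.
1 September 2019 is a Sunday, so the first Friday is September 6 and the second is September 13.
At the standard offset (UTC+00:30), 15:30 UTC + 0h30m = 16:00 Vareth Standard Time standard time.
The standard-time date in Vareth Standard Time, March 15, 2019, is outside the daylight-saving period (24 March – 13 September), so Vareth Standard Time is on standard time, UTC+00:30.
15:30 UTC + 0h30m = 16:00 Vareth Standard Time.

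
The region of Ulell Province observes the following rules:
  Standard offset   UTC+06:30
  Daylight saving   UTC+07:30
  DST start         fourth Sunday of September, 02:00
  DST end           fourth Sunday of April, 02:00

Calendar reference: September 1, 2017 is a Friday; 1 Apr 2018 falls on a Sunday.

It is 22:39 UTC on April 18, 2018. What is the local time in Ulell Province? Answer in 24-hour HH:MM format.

1 September 2017 is a Friday, so the first Sunday is September 3 and the fourth is September 24.
1 April 2018 is a Sunday, so the first Sunday is April 1 and the fourth is April 22.
At the standard offset (UTC+06:30), 22:39 UTC + 6h30m = 05:09 Ulell Province standard time (rolling into the next day, 19 April 2018).
The standard-time date in Ulell Province, April 19, 2018, falls between 24 September 2017 and 22 April 2018, so daylight saving is in effect and Ulell Province is at UTC+07:30.
22:39 UTC + 7h30m = 06:09 local (rolling into the next day, 19 April 2018).

06:09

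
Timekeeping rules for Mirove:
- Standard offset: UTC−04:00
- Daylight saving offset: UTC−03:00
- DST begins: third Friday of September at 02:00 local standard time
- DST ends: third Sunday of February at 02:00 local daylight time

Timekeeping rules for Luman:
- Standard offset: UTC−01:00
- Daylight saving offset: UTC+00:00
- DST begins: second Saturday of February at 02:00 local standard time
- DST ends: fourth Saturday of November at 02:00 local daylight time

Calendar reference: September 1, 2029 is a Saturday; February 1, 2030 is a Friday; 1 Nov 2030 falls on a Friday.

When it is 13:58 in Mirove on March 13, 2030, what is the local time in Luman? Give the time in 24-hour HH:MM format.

17:58

1 September 2029 is a Saturday, so the first Friday is September 7 and the third is September 21.
1 February 2030 is a Friday, so the first Sunday is February 3 and the third is February 17.
March 13, 2030 is outside the daylight-saving period (21 September 2029 – 17 February 2030), so Mirove is on standard time, UTC−04:00.
13:58 Mirove + 4h = 17:58 UTC.
1 February 2030 is a Friday, so the first Saturday is February 2 and the second is February 9.
1 November 2030 is a Friday, so the first Saturday is November 2 and the fourth is November 23.
At the standard offset (UTC−01:00), 17:58 UTC − 1h = 16:58 Luman standard time.
Daylight saving runs 9 February – 23 November; the standard-time date in Luman, March 13, 2030, is inside that window, so Luman is at UTC+00:00.
17:58 UTC + 0h = 17:58 Luman.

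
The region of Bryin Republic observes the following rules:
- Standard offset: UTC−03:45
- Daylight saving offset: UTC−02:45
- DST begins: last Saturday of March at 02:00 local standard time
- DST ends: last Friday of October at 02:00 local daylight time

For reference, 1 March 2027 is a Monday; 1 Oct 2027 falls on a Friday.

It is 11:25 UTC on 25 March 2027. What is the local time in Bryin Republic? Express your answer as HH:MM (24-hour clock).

1 March 2027 is a Monday, so Saturdays fall on 6, 13, 20, 27; the last is March 27.
1 October 2027 is a Friday, so Fridays fall on 1, 8, 15, 22, 29; the last is October 29.
At the standard offset (UTC−03:45), 11:25 UTC − 3h45m = 07:40 Bryin Republic standard time.
The standard-time date in Bryin Republic, 25 March 2027, is outside the daylight-saving period (27 March – 29 October), so Bryin Republic is on standard time, UTC−03:45.
11:25 UTC − 3h45m = 07:40 local.

07:40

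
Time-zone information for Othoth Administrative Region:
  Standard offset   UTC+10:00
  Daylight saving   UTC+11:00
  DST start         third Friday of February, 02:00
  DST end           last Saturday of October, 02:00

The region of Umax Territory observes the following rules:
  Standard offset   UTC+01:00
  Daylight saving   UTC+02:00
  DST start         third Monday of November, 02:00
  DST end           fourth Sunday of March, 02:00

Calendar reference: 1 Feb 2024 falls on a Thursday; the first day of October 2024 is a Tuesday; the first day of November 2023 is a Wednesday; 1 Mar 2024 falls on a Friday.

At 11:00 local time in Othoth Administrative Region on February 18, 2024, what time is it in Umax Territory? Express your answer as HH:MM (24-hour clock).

1 February 2024 is a Thursday, so the first Friday is February 2 and the third is February 16.
1 October 2024 is a Tuesday, so Saturdays fall on 5, 12, 19, 26; the last is October 26.
February 18, 2024 falls between 16 February and 26 October, so daylight saving is in effect and Othoth Administrative Region is at UTC+11:00.
11:00 Othoth Administrative Region − 11h = 00:00 UTC.
1 November 2023 is a Wednesday, so the first Monday is November 6 and the third is November 20.
1 March 2024 is a Friday, so the first Sunday is March 3 and the fourth is March 24.
At the standard offset (UTC+01:00), 00:00 UTC + 1h = 01:00 Umax Territory standard time.
The standard-time date in Umax Territory, February 18, 2024, lies within the daylight-saving period (20 November 2023 – 24 March 2024), so Umax Territory is on daylight time, UTC+02:00.
00:00 UTC + 2h = 02:00 Umax Territory.

02:00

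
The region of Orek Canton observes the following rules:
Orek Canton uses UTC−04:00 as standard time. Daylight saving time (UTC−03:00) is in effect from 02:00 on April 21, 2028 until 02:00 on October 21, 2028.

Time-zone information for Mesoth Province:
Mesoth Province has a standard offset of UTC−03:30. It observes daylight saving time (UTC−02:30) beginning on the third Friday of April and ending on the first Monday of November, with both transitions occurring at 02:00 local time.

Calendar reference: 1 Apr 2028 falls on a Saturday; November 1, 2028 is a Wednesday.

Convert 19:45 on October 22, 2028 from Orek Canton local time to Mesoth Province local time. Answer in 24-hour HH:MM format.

Daylight saving runs 21 April – 21 October; October 22, 2028 is outside that window, so Orek Canton is on standard time at UTC−04:00.
19:45 Orek Canton + 4h = 23:45 UTC.
1 April 2028 is a Saturday, so the first Friday is April 7 and the third is April 21.
1 November 2028 is a Wednesday, so the first Monday is November 6.
At the standard offset (UTC−03:30), 23:45 UTC − 3h30m = 20:15 Mesoth Province standard time.
The standard-time date in Mesoth Province, October 22, 2028, falls between 21 April and 6 November, so daylight saving is in effect and Mesoth Province is at UTC−02:30.
23:45 UTC − 2h30m = 21:15 Mesoth Province.

21:15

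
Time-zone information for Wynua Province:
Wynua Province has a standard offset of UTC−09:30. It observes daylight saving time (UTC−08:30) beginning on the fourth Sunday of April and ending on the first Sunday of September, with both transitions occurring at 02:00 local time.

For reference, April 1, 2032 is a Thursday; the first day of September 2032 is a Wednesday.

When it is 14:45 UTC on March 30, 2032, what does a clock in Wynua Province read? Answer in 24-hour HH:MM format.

05:15

1 April 2032 is a Thursday, so the first Sunday is April 4 and the fourth is April 25.
1 September 2032 is a Wednesday, so the first Sunday is September 5.
At the standard offset (UTC−09:30), 14:45 UTC − 9h30m = 05:15 Wynua Province standard time.
Daylight saving runs 25 April – 5 September; the standard-time date in Wynua Province, March 30, 2032, is outside that window, so Wynua Province is on standard time at UTC−09:30.
14:45 UTC − 9h30m = 05:15 local.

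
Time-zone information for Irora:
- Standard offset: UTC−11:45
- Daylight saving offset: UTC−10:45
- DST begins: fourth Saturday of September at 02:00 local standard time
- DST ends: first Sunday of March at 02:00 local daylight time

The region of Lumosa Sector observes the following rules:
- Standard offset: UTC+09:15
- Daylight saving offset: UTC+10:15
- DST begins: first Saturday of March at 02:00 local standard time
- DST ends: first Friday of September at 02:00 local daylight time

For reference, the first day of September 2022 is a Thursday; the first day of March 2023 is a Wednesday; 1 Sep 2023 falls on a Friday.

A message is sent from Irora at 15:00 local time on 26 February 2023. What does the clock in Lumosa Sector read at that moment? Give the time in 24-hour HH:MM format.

11:00

1 September 2022 is a Thursday, so the first Saturday is September 3 and the fourth is September 24.
1 March 2023 is a Wednesday, so the first Sunday is March 5.
Daylight saving runs 24 September 2022 – 5 March 2023; 26 February 2023 is inside that window, so Irora is at UTC−10:45.
15:00 Irora + 10h45m = 01:45 UTC (rolling into the next day, 27 February 2023).
1 March 2023 is a Wednesday, so the first Saturday is March 4.
1 September 2023 is a Friday, so the first Friday is September 1.
At the standard offset (UTC+09:15), 01:45 UTC + 9h15m = 11:00 Lumosa Sector standard time.
Daylight saving runs 4 March – 1 September; the standard-time date in Lumosa Sector, 27 February 2023, is outside that window, so Lumosa Sector is on standard time at UTC+09:15.
01:45 UTC + 9h15m = 11:00 Lumosa Sector.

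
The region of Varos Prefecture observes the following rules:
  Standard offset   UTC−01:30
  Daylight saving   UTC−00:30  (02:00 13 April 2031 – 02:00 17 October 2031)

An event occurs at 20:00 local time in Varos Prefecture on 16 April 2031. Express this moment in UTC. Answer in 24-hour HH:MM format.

16 April 2031 lies within the daylight-saving period (13 April – 17 October), so Varos Prefecture is on daylight time, UTC−00:30.
20:00 local + 0h30m = 20:30 UTC.

20:30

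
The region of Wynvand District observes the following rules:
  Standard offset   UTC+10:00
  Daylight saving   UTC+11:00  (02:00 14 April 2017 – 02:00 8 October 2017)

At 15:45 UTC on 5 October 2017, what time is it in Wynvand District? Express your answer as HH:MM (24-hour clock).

At the standard offset (UTC+10:00), 15:45 UTC + 10h = 01:45 Wynvand District standard time (rolling into the next day, 6 October 2017).
The standard-time date in Wynvand District, 6 October 2017, falls between 14 April and 8 October, so daylight saving is in effect and Wynvand District is at UTC+11:00.
15:45 UTC + 11h = 02:45 local (rolling into the next day, 6 October 2017).

02:45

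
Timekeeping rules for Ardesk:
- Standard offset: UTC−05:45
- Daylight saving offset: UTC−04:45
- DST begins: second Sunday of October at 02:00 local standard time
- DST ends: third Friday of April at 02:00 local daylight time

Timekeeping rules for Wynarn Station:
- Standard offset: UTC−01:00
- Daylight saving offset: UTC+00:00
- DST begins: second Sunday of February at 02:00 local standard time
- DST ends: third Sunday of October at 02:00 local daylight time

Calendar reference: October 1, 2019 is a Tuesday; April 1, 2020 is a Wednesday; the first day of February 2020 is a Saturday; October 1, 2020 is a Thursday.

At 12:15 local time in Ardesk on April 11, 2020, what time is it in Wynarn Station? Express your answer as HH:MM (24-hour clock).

1 October 2019 is a Tuesday, so the first Sunday is October 6 and the second is October 13.
1 April 2020 is a Wednesday, so the first Friday is April 3 and the third is April 17.
Daylight saving runs 13 October 2019 – 17 April 2020; April 11, 2020 is inside that window, so Ardesk is at UTC−04:45.
12:15 Ardesk + 4h45m = 17:00 UTC.
1 February 2020 is a Saturday, so the first Sunday is February 2 and the second is February 9.
1 October 2020 is a Thursday, so the first Sunday is October 4 and the third is October 18.
At the standard offset (UTC−01:00), 17:00 UTC − 1h = 16:00 Wynarn Station standard time.
The standard-time date in Wynarn Station, April 11, 2020, falls between 9 February and 18 October, so daylight saving is in effect and Wynarn Station is at UTC+00:00.
17:00 UTC + 0h = 17:00 Wynarn Station.

17:00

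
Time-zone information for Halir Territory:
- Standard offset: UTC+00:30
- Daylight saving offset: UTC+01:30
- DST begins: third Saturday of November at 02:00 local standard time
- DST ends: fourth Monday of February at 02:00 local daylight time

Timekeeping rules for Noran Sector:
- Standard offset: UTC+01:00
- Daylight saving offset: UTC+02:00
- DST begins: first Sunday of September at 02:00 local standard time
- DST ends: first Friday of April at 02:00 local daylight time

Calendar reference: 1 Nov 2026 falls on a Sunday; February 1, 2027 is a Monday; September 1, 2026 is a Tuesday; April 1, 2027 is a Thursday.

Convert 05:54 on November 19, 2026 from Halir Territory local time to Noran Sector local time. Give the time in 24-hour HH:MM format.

07:24

1 November 2026 is a Sunday, so the first Saturday is November 7 and the third is November 21.
1 February 2027 is a Monday, so the first Monday is February 1 and the fourth is February 22.
November 19, 2026 does not fall between 21 November 2026 and 22 February 2027, so daylight saving is not in effect and Halir Territory is at UTC+00:30.
05:54 Halir Territory − 0h30m = 05:24 UTC.
1 September 2026 is a Tuesday, so the first Sunday is September 6.
1 April 2027 is a Thursday, so the first Friday is April 2.
At the standard offset (UTC+01:00), 05:24 UTC + 1h = 06:24 Noran Sector standard time.
The standard-time date in Noran Sector, November 19, 2026, lies within the daylight-saving period (6 September 2026 – 2 April 2027), so Noran Sector is on daylight time, UTC+02:00.
05:24 UTC + 2h = 07:24 Noran Sector.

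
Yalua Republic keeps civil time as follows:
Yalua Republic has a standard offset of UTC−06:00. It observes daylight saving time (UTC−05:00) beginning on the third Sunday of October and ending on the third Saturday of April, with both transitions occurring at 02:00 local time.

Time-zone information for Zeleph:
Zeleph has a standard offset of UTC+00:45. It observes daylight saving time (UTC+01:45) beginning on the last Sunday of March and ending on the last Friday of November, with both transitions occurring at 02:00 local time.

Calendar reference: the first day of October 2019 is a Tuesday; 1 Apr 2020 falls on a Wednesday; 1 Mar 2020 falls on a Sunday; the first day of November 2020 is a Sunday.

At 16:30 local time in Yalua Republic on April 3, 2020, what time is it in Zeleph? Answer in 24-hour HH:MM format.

1 October 2019 is a Tuesday, so the first Sunday is October 6 and the third is October 20.
1 April 2020 is a Wednesday, so the first Saturday is April 4 and the third is April 18.
Daylight saving runs 20 October 2019 – 18 April 2020; April 3, 2020 is inside that window, so Yalua Republic is at UTC−05:00.
16:30 Yalua Republic + 5h = 21:30 UTC.
1 March 2020 is a Sunday, so Sundays fall on 1, 8, 15, 22, 29; the last is March 29.
1 November 2020 is a Sunday, so Fridays fall on 6, 13, 20, 27; the last is November 27.
At the standard offset (UTC+00:45), 21:30 UTC + 0h45m = 22:15 Zeleph standard time.
Daylight saving runs 29 March – 27 November; the standard-time date in Zeleph, April 3, 2020, is inside that window, so Zeleph is at UTC+01:45.
21:30 UTC + 1h45m = 23:15 Zeleph.

23:15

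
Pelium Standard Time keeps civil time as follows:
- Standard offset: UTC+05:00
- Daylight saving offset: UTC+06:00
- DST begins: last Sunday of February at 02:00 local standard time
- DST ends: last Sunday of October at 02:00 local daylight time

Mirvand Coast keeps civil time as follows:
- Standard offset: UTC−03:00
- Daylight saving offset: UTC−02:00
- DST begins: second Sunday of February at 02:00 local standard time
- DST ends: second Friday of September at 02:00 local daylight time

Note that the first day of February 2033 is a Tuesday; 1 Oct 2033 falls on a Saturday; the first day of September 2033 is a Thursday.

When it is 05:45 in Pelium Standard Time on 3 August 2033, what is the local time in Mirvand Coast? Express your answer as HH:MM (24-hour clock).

21:45

1 February 2033 is a Tuesday, so Sundays fall on 6, 13, 20, 27; the last is February 27.
1 October 2033 is a Saturday, so Sundays fall on 2, 9, 16, 23, 30; the last is October 30.
Daylight saving runs 27 February – 30 October; 3 August 2033 is inside that window, so Pelium Standard Time is at UTC+06:00.
05:45 Pelium Standard Time − 6h = 23:45 UTC (rolling into the previous day, 2 August 2033).
1 February 2033 is a Tuesday, so the first Sunday is February 6 and the second is February 13.
1 September 2033 is a Thursday, so the first Friday is September 2 and the second is September 9.
At the standard offset (UTC−03:00), 23:45 UTC − 3h = 20:45 Mirvand Coast standard time.
Daylight saving runs 13 February – 9 September; the standard-time date in Mirvand Coast, 2 August 2033, is inside that window, so Mirvand Coast is at UTC−02:00.
23:45 UTC − 2h = 21:45 Mirvand Coast.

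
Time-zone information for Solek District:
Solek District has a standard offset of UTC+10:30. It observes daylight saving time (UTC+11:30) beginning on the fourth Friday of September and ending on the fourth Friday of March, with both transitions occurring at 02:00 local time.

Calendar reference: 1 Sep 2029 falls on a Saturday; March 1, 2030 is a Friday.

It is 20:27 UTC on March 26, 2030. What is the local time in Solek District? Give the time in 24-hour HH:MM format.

1 September 2029 is a Saturday, so the first Friday is September 7 and the fourth is September 28.
1 March 2030 is a Friday, so the first Friday is March 1 and the fourth is March 22.
At the standard offset (UTC+10:30), 20:27 UTC + 10h30m = 06:57 Solek District standard time (rolling into the next day, 27 March 2030).
The standard-time date in Solek District, March 27, 2030, does not fall between 28 September 2029 and 22 March 2030, so daylight saving is not in effect and Solek District is at UTC+10:30.
20:27 UTC + 10h30m = 06:57 local (rolling into the next day, 27 March 2030).

06:57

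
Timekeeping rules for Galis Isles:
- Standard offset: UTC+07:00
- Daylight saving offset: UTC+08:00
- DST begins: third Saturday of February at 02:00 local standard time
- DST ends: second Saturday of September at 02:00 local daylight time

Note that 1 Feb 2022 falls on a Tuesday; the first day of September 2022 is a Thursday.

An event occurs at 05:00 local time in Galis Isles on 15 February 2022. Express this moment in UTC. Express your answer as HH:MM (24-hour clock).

22:00

1 February 2022 is a Tuesday, so the first Saturday is February 5 and the third is February 19.
1 September 2022 is a Thursday, so the first Saturday is September 3 and the second is September 10.
15 February 2022 is outside the daylight-saving period (19 February – 10 September), so Galis Isles is on standard time, UTC+07:00.
05:00 local − 7h = 22:00 UTC (rolling into the previous day, 14 February 2022).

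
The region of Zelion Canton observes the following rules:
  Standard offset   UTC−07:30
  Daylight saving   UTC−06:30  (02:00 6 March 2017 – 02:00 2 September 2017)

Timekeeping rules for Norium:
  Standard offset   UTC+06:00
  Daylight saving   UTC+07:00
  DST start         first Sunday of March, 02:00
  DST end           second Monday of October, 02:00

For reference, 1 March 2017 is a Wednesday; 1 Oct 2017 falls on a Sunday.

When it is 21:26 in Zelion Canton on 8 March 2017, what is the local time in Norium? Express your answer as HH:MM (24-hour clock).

8 March 2017 falls between 6 March and 2 September, so daylight saving is in effect and Zelion Canton is at UTC−06:30.
21:26 Zelion Canton + 6h30m = 03:56 UTC (rolling into the next day, 9 March 2017).
1 March 2017 is a Wednesday, so the first Sunday is March 5.
1 October 2017 is a Sunday, so the first Monday is October 2 and the second is October 9.
At the standard offset (UTC+06:00), 03:56 UTC + 6h = 09:56 Norium standard time.
The standard-time date in Norium, 9 March 2017, lies within the daylight-saving period (5 March – 9 October), so Norium is on daylight time, UTC+07:00.
03:56 UTC + 7h = 10:56 Norium.

10:56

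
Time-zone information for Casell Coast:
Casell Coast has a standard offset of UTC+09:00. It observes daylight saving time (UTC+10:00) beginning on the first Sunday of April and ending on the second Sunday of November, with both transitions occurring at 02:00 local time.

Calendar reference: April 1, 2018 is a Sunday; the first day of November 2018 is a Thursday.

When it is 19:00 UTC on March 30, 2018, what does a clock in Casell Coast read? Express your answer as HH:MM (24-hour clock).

04:00

1 April 2018 is a Sunday, so the first Sunday is April 1.
1 November 2018 is a Thursday, so the first Sunday is November 4 and the second is November 11.
At the standard offset (UTC+09:00), 19:00 UTC + 9h = 04:00 Casell Coast standard time (rolling into the next day, 31 March 2018).
The standard-time date in Casell Coast, March 31, 2018, is outside the daylight-saving period (1 April – 11 November), so Casell Coast is on standard time, UTC+09:00.
19:00 UTC + 9h = 04:00 local (rolling into the next day, 31 March 2018).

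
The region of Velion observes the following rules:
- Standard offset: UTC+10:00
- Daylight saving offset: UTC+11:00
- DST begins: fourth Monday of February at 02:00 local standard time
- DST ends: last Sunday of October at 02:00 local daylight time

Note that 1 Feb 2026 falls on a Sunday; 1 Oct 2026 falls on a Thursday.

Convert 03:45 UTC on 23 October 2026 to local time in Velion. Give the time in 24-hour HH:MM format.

14:45

1 February 2026 is a Sunday, so the first Monday is February 2 and the fourth is February 23.
1 October 2026 is a Thursday, so Sundays fall on 4, 11, 18, 25; the last is October 25.
At the standard offset (UTC+10:00), 03:45 UTC + 10h = 13:45 Velion standard time.
Daylight saving runs 23 February – 25 October; the standard-time date in Velion, 23 October 2026, is inside that window, so Velion is at UTC+11:00.
03:45 UTC + 11h = 14:45 local.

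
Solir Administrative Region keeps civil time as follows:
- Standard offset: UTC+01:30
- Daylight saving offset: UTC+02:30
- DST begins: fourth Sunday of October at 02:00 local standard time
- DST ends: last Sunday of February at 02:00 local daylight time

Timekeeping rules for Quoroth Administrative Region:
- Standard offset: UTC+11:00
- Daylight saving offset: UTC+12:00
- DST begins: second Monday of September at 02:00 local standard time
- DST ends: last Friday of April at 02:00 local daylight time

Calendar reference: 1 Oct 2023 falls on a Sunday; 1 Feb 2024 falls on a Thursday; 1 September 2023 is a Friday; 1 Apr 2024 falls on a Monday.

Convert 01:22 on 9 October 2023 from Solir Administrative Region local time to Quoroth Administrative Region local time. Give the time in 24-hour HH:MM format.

11:52

1 October 2023 is a Sunday, so the first Sunday is October 1 and the fourth is October 22.
1 February 2024 is a Thursday, so Sundays fall on 4, 11, 18, 25; the last is February 25.
9 October 2023 does not fall between 22 October 2023 and 25 February 2024, so daylight saving is not in effect and Solir Administrative Region is at UTC+01:30.
01:22 Solir Administrative Region − 1h30m = 23:52 UTC (rolling into the previous day, 8 October 2023).
1 September 2023 is a Friday, so the first Monday is September 4 and the second is September 11.
1 April 2024 is a Monday, so Fridays fall on 5, 12, 19, 26; the last is April 26.
At the standard offset (UTC+11:00), 23:52 UTC + 11h = 10:52 Quoroth Administrative Region standard time (rolling into the next day, 9 October 2023).
The standard-time date in Quoroth Administrative Region, 9 October 2023, falls between 11 September 2023 and 26 April 2024, so daylight saving is in effect and Quoroth Administrative Region is at UTC+12:00.
23:52 UTC + 12h = 11:52 Quoroth Administrative Region (rolling into the next day, 9 October 2023).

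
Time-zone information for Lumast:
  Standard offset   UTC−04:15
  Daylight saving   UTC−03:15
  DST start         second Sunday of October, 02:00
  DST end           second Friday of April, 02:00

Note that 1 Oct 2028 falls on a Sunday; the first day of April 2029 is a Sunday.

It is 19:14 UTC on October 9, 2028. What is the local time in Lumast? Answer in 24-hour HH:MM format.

1 October 2028 is a Sunday, so the first Sunday is October 1 and the second is October 8.
1 April 2029 is a Sunday, so the first Friday is April 6 and the second is April 13.
At the standard offset (UTC−04:15), 19:14 UTC − 4h15m = 14:59 Lumast standard time.
The standard-time date in Lumast, October 9, 2028, lies within the daylight-saving period (8 October 2028 – 13 April 2029), so Lumast is on daylight time, UTC−03:15.
19:14 UTC − 3h15m = 15:59 local.

15:59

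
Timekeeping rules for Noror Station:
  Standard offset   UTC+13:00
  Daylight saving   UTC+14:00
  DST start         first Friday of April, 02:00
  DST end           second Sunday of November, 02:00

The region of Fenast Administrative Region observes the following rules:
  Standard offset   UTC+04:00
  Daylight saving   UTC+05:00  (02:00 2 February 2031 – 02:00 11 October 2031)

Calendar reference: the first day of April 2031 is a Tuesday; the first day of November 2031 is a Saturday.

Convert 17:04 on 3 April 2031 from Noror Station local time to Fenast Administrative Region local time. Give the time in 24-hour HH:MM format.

09:04

1 April 2031 is a Tuesday, so the first Friday is April 4.
1 November 2031 is a Saturday, so the first Sunday is November 2 and the second is November 9.
3 April 2031 is outside the daylight-saving period (4 April – 9 November), so Noror Station is on standard time, UTC+13:00.
17:04 Noror Station − 13h = 04:04 UTC.
At the standard offset (UTC+04:00), 04:04 UTC + 4h = 08:04 Fenast Administrative Region standard time.
Daylight saving runs 2 February – 11 October; the standard-time date in Fenast Administrative Region, 3 April 2031, is inside that window, so Fenast Administrative Region is at UTC+05:00.
04:04 UTC + 5h = 09:04 Fenast Administrative Region.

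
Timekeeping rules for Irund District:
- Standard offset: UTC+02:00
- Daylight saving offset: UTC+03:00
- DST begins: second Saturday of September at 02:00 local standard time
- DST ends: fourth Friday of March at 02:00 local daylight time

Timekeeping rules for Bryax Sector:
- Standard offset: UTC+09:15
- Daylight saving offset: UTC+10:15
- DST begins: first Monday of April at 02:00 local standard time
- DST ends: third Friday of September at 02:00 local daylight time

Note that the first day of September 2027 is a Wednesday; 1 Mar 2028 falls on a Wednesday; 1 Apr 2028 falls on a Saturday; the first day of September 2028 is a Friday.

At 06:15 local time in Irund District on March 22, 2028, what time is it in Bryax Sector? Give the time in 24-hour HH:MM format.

1 September 2027 is a Wednesday, so the first Saturday is September 4 and the second is September 11.
1 March 2028 is a Wednesday, so the first Friday is March 3 and the fourth is March 24.
March 22, 2028 lies within the daylight-saving period (11 September 2027 – 24 March 2028), so Irund District is on daylight time, UTC+03:00.
06:15 Irund District − 3h = 03:15 UTC.
1 April 2028 is a Saturday, so the first Monday is April 3.
1 September 2028 is a Friday, so the first Friday is September 1 and the third is September 15.
At the standard offset (UTC+09:15), 03:15 UTC + 9h15m = 12:30 Bryax Sector standard time.
The standard-time date in Bryax Sector, March 22, 2028, does not fall between 3 April and 15 September, so daylight saving is not in effect and Bryax Sector is at UTC+09:15.
03:15 UTC + 9h15m = 12:30 Bryax Sector.

12:30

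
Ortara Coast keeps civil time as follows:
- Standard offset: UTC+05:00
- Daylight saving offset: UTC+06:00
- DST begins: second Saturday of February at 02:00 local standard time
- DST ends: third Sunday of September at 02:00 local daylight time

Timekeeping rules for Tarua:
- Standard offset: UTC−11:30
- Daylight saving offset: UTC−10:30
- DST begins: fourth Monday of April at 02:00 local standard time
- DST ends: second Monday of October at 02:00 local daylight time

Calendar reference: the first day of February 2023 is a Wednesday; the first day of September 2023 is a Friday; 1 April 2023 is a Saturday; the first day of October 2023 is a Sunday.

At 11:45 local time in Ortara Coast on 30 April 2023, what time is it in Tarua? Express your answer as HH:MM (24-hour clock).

1 February 2023 is a Wednesday, so the first Saturday is February 4 and the second is February 11.
1 September 2023 is a Friday, so the first Sunday is September 3 and the third is September 17.
30 April 2023 falls between 11 February and 17 September, so daylight saving is in effect and Ortara Coast is at UTC+06:00.
11:45 Ortara Coast − 6h = 05:45 UTC.
1 April 2023 is a Saturday, so the first Monday is April 3 and the fourth is April 24.
1 October 2023 is a Sunday, so the first Monday is October 2 and the second is October 9.
At the standard offset (UTC−11:30), 05:45 UTC − 11h30m = 18:15 Tarua standard time (rolling into the previous day, 29 April 2023).
The standard-time date in Tarua, 29 April 2023, lies within the daylight-saving period (24 April – 9 October), so Tarua is on daylight time, UTC−10:30.
05:45 UTC − 10h30m = 19:15 Tarua (rolling into the previous day, 29 April 2023).

19:15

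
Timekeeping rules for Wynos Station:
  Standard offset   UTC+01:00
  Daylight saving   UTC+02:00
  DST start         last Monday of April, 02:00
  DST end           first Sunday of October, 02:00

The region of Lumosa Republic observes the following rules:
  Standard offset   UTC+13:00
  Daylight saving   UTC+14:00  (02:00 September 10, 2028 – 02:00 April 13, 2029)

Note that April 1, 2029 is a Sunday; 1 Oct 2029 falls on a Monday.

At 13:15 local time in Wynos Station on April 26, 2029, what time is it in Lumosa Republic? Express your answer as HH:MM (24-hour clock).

01:15

1 April 2029 is a Sunday, so Mondays fall on 2, 9, 16, 23, 30; the last is April 30.
1 October 2029 is a Monday, so the first Sunday is October 7.
April 26, 2029 does not fall between 30 April and 7 October, so daylight saving is not in effect and Wynos Station is at UTC+01:00.
13:15 Wynos Station − 1h = 12:15 UTC.
At the standard offset (UTC+13:00), 12:15 UTC + 13h = 01:15 Lumosa Republic standard time (rolling into the next day, 27 April 2029).
Daylight saving runs 10 September 2028 – 13 April 2029; the standard-time date in Lumosa Republic, April 27, 2029, is outside that window, so Lumosa Republic is on standard time at UTC+13:00.
12:15 UTC + 13h = 01:15 Lumosa Republic (rolling into the next day, 27 April 2029).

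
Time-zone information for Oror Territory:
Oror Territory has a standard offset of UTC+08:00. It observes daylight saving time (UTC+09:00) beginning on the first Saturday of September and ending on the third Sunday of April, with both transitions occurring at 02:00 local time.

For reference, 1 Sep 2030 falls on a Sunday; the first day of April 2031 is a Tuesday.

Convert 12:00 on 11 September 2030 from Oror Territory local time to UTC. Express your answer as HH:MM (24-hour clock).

1 September 2030 is a Sunday, so the first Saturday is September 7.
1 April 2031 is a Tuesday, so the first Sunday is April 6 and the third is April 20.
Daylight saving runs 7 September 2030 – 20 April 2031; 11 September 2030 is inside that window, so Oror Territory is at UTC+09:00.
12:00 local − 9h = 03:00 UTC.

03:00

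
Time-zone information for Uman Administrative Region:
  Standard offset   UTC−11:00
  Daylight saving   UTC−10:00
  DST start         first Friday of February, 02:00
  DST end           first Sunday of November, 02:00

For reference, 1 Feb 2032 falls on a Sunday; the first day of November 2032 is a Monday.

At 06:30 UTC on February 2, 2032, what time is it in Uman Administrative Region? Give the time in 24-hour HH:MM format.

1 February 2032 is a Sunday, so the first Friday is February 6.
1 November 2032 is a Monday, so the first Sunday is November 7.
At the standard offset (UTC−11:00), 06:30 UTC − 11h = 19:30 Uman Administrative Region standard time (rolling into the previous day, 1 February 2032).
The standard-time date in Uman Administrative Region, February 1, 2032, is outside the daylight-saving period (6 February – 7 November), so Uman Administrative Region is on standard time, UTC−11:00.
06:30 UTC − 11h = 19:30 local (rolling into the previous day, 1 February 2032).

19:30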